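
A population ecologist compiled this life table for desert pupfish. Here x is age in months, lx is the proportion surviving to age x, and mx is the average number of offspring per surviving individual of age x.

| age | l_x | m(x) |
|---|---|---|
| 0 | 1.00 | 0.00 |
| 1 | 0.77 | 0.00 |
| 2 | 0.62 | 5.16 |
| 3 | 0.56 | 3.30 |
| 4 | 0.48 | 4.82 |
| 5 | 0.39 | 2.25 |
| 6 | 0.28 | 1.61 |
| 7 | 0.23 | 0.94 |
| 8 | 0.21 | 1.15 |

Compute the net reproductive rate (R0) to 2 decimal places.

lx·mx by age: 0, 0, 3.1992, 1.848, 2.3136, 0.8775, 0.4508, 0.2162, 0.2415
R0 = Σ lx·mx = 9.1468 → 9.15

9.15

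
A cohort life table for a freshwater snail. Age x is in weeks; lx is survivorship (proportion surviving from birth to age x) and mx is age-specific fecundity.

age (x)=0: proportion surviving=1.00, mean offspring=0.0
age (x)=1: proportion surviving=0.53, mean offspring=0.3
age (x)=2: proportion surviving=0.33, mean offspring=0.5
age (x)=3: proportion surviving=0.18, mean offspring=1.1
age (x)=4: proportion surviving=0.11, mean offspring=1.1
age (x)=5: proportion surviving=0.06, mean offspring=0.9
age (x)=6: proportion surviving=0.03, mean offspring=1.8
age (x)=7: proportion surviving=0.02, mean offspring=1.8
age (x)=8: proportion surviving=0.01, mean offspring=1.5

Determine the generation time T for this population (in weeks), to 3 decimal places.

3.158

lx·mx: 0, 0.159, 0.165, 0.198, 0.121, 0.054, 0.054, 0.036, 0.015 → R0 = 0.802
x·lx·mx: 0, 0.159, 0.33, 0.594, 0.484, 0.27, 0.324, 0.252, 0.12 → Σ = 2.533
T = 2.533 / 0.802 = 3.158354… → 3.158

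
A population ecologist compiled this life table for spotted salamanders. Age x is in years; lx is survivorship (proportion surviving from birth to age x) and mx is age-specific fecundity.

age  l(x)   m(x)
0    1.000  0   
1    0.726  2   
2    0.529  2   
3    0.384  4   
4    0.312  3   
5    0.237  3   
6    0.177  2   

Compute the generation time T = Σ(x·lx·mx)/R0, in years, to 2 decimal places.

lx·mx: 0, 1.452, 1.058, 1.536, 0.936, 0.711, 0.354 → R0 = 6.047
x·lx·mx: 0, 1.452, 2.116, 4.608, 3.744, 3.555, 2.124 → Σ = 17.599
T = 17.599 / 6.047 = 2.910369… → 2.91

2.91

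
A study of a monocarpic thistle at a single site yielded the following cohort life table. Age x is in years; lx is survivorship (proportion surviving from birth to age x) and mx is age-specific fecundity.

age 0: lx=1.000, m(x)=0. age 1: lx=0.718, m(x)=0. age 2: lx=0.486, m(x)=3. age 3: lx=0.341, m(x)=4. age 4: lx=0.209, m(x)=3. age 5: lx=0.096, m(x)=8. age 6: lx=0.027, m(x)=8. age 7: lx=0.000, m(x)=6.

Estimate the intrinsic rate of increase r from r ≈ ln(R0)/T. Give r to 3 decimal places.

R0 = Σ lx·mx = 0 + 0 + 1.458 + 1.364 + 0.627 + 0.768 + 0.216 + 0 = 4.433
Σ x·lx·mx = 14.652; T = 14.652/4.433 = 3.30521…
r ≈ ln(R0)/T = ln(4.433)/3.30521… = 0.45052… → 0.451

0.451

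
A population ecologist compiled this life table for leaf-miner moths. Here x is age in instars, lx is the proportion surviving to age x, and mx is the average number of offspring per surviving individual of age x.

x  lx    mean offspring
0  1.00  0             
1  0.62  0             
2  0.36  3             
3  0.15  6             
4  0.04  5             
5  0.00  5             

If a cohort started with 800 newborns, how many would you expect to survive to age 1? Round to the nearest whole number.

Expected survivors = N0 · l_1 = 800 × 0.62 = 496 → 496

496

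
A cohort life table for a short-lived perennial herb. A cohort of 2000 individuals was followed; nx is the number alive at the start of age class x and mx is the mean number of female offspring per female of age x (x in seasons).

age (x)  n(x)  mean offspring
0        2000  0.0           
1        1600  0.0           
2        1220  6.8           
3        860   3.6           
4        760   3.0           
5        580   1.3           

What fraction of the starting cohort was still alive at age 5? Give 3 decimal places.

0.290

l_5 = n_5/n_0 = 580/2000 = 0.29 → 0.290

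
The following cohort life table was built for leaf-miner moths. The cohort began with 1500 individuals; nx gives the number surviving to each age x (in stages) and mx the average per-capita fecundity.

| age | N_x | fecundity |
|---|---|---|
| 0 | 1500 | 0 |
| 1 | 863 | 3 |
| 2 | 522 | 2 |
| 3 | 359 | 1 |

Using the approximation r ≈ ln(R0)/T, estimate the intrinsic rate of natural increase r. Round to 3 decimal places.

0.679

lx = nx/n0 = nx/1500: 1, 0.57533…, 0.348, 0.23933…
R0 = Σ lx·mx = 0 + 1.726… + 0.696 + 0.23933… = 2.661333…
Σ x·lx·mx = 3.836…; T = 3.836…/2.661333… = 1.44138…
r ≈ ln(R0)/T = ln(2.661333…)/1.44138… = 0.67909… → 0.679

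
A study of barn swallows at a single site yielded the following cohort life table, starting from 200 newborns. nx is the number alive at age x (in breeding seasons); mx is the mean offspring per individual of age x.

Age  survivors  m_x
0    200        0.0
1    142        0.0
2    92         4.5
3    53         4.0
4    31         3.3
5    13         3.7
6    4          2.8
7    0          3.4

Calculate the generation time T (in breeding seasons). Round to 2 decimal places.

2.77

lx = nx/n0 = nx/200: 1, 0.71, 0.46, 0.265, 0.155, 0.065, 0.02, 0
lx·mx: 0, 0, 2.07, 1.06, 0.5115, 0.2405, 0.056, 0 → R0 = 3.938
x·lx·mx: 0, 0, 4.14, 3.18, 2.046, 1.2025, 0.336, 0 → Σ = 10.9045
T = 10.9045 / 3.938 = 2.769045… → 2.77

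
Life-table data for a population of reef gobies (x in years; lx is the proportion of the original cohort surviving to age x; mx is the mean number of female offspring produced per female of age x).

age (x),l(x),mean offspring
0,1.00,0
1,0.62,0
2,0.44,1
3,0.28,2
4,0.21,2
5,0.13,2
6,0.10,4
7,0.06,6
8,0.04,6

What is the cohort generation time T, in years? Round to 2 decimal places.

4.62

lx·mx: 0, 0, 0.44, 0.56, 0.42, 0.26, 0.4, 0.36, 0.24 → R0 = 2.68
x·lx·mx: 0, 0, 0.88, 1.68, 1.68, 1.3, 2.4, 2.52, 1.92 → Σ = 12.38
T = 12.38 / 2.68 = 4.619403… → 4.62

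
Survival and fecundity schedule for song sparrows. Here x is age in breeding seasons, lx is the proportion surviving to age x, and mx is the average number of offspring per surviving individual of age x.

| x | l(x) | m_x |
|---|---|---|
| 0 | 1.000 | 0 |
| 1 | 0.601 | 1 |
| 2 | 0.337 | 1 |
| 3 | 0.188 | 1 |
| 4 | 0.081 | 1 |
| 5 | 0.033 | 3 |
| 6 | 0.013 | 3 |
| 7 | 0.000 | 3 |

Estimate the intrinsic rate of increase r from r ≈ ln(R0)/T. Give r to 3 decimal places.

0.138

R0 = Σ lx·mx = 0 + 0.601 + 0.337 + 0.188 + 0.081 + 0.099 + 0.039 + 0 = 1.345
Σ x·lx·mx = 2.892; T = 2.892/1.345 = 2.15019…
r ≈ ln(R0)/T = ln(1.345)/2.15019… = 0.13785… → 0.138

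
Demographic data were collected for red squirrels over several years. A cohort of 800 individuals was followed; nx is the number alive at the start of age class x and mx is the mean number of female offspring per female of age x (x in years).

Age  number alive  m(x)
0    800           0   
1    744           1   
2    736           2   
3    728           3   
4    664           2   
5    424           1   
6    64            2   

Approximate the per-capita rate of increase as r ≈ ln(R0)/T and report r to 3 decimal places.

0.702

lx = nx/n0 = nx/800: 1, 0.93, 0.92, 0.91, 0.83, 0.53, 0.08
R0 = Σ lx·mx = 0 + 0.93 + 1.84 + 2.73 + 1.66 + 0.53 + 0.16 = 7.85
Σ x·lx·mx = 23.05; T = 23.05/7.85 = 2.93631…
r ≈ ln(R0)/T = ln(7.85)/2.93631… = 0.70174… → 0.702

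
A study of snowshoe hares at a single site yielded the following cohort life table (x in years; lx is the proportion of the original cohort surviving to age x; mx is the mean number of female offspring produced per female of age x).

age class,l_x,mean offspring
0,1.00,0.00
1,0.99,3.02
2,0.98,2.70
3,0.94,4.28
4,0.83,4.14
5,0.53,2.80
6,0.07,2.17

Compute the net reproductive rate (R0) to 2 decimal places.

lx·mx by age: 0, 2.9898, 2.646, 4.0232, 3.4362, 1.484, 0.1519
R0 = Σ lx·mx = 14.7311 → 14.73

14.73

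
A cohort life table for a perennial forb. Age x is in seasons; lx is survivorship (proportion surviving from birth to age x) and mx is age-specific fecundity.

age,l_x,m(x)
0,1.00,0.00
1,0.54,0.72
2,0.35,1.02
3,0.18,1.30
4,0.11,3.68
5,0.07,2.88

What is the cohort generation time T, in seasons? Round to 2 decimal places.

lx·mx: 0, 0.3888, 0.357, 0.234, 0.4048, 0.2016 → R0 = 1.5862
x·lx·mx: 0, 0.3888, 0.714, 0.702, 1.6192, 1.008 → Σ = 4.432
T = 4.432 / 1.5862 = 2.794099… → 2.79

2.79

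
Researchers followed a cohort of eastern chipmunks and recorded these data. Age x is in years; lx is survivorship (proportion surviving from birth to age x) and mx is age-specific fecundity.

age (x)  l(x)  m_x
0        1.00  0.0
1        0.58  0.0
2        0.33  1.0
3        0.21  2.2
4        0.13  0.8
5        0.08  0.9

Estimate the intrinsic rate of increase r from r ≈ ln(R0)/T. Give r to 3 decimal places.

-0.011

R0 = Σ lx·mx = 0 + 0 + 0.33 + 0.462 + 0.104 + 0.072 = 0.968
Σ x·lx·mx = 2.822; T = 2.822/0.968 = 2.91529…
r ≈ ln(R0)/T = ln(0.968)/2.91529… = -0.01116… → -0.011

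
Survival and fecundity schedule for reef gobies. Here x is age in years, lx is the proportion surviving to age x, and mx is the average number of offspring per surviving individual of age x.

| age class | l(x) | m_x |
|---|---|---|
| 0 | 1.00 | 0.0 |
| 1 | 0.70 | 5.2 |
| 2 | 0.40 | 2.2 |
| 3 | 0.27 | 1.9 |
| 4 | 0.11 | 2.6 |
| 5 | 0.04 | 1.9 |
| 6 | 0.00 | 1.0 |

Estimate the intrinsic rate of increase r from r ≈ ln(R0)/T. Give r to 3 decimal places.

R0 = Σ lx·mx = 0 + 3.64 + 0.88 + 0.513 + 0.286 + 0.076 + 0 = 5.395
Σ x·lx·mx = 8.463; T = 8.463/5.395 = 1.56867…
r ≈ ln(R0)/T = ln(5.395)/1.56867… = 1.07446… → 1.074

1.074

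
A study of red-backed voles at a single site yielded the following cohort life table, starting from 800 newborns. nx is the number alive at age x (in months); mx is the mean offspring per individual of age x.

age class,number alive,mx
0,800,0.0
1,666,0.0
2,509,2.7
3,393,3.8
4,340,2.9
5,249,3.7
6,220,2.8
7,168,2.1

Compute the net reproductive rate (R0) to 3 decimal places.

lx = nx/n0 = nx/800: 1, 0.8325, 0.63625, 0.49125, 0.425, 0.31125, 0.275, 0.21
lx·mx by age: 0, 0, 1.717875, 1.86675, 1.2325, 1.151625, 0.77, 0.441
R0 = Σ lx·mx = 7.17975 → 7.180

7.180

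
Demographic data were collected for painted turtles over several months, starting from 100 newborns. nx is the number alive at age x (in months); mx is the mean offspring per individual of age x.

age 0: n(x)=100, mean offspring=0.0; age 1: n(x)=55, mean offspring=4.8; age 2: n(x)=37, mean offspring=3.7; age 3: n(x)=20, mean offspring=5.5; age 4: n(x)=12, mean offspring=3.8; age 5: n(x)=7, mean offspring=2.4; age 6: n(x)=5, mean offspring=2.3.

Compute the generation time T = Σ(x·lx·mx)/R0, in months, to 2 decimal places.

2.06

lx = nx/n0 = nx/100: 1, 0.55, 0.37, 0.2, 0.12, 0.07, 0.05
lx·mx: 0, 2.64, 1.369, 1.1, 0.456, 0.168, 0.115 → R0 = 5.848
x·lx·mx: 0, 2.64, 2.738, 3.3, 1.824, 0.84, 0.69 → Σ = 12.032
T = 12.032 / 5.848 = 2.057456… → 2.06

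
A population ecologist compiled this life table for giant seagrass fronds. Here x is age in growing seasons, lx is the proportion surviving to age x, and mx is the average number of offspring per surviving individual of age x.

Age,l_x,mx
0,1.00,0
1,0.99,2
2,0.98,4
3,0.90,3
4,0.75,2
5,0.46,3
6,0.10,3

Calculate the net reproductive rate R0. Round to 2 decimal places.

lx·mx by age: 0, 1.98, 3.92, 2.7, 1.5, 1.38, 0.3
R0 = Σ lx·mx = 11.78 → 11.78

11.78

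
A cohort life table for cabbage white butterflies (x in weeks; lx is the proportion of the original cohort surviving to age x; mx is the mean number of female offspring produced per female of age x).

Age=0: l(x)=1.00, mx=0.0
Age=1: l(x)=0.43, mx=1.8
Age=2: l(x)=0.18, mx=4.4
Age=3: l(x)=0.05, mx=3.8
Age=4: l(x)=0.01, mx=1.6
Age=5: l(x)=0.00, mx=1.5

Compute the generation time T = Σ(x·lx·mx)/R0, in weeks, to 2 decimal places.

lx·mx: 0, 0.774, 0.792, 0.19, 0.016, 0 → R0 = 1.772
x·lx·mx: 0, 0.774, 1.584, 0.57, 0.064, 0 → Σ = 2.992
T = 2.992 / 1.772 = 1.688488… → 1.69

1.69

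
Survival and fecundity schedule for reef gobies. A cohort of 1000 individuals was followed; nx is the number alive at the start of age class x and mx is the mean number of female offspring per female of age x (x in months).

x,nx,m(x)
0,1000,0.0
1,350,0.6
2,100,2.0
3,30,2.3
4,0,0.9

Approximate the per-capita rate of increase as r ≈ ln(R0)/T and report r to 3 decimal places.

lx = nx/n0 = nx/1000: 1, 0.35, 0.1, 0.03, 0
R0 = Σ lx·mx = 0 + 0.21 + 0.2 + 0.069 + 0 = 0.479
Σ x·lx·mx = 0.817; T = 0.817/0.479 = 1.70564…
r ≈ ln(R0)/T = ln(0.479)/1.70564… = -0.43154… → -0.432

-0.432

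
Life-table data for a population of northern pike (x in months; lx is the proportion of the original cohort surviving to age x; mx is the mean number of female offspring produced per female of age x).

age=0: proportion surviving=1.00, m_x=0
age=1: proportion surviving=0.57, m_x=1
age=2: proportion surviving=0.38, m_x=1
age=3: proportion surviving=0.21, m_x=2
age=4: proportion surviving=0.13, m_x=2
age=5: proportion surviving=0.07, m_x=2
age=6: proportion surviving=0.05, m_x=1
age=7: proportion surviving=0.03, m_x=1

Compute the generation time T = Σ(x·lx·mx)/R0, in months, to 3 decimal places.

lx·mx: 0, 0.57, 0.38, 0.42, 0.26, 0.14, 0.05, 0.03 → R0 = 1.85
x·lx·mx: 0, 0.57, 0.76, 1.26, 1.04, 0.7, 0.3, 0.21 → Σ = 4.84
T = 4.84 / 1.85 = 2.616216… → 2.616

2.616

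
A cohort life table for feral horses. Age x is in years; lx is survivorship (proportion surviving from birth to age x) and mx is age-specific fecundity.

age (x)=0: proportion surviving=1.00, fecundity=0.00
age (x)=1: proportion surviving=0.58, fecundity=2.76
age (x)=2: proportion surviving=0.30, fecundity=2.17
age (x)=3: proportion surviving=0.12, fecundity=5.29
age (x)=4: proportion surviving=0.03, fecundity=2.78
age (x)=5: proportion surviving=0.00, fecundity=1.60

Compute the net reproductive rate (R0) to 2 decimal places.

lx·mx by age: 0, 1.6008, 0.651, 0.6348, 0.0834, 0
R0 = Σ lx·mx = 2.97 → 2.97

2.97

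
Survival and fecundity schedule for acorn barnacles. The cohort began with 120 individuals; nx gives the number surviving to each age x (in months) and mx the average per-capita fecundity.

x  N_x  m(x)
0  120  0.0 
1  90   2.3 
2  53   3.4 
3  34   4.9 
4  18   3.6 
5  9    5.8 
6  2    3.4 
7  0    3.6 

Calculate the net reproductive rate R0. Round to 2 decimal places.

lx = nx/n0 = nx/120: 1, 0.75, 0.44167…, 0.28333…, 0.15, 0.075, 0.01667…, 0
lx·mx by age: 0, 1.725, 1.501667…, 1.388333…, 0.54, 0.435, 0.056667…, 0
R0 = Σ lx·mx = 5.646667… → 5.65

5.65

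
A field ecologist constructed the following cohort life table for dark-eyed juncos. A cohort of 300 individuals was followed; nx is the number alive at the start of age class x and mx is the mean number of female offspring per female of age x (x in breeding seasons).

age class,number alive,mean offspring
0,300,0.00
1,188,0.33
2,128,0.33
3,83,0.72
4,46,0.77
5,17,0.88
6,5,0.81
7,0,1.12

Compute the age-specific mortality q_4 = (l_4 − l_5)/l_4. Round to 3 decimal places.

lx = nx/n0 = nx/300: 1, 0.62667…, 0.42667…, 0.27667…, 0.15333…, 0.05667…, 0.01667…, 0
q_4 = (l_4 − l_5) / l_4 = (0.153333… − 0.056667…) / 0.153333…
     = 0.096667… / 0.153333… = 0.630435… → 0.630

0.630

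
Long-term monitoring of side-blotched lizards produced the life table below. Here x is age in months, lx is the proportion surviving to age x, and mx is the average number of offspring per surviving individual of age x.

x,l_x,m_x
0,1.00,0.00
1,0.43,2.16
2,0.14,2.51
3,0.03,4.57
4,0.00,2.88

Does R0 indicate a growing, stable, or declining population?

growing

R0 = Σ lx·mx = 0 + 0.9288 + 0.3514 + 0.1371 + 0 = 1.4173
R0 > 1, so the population is growing.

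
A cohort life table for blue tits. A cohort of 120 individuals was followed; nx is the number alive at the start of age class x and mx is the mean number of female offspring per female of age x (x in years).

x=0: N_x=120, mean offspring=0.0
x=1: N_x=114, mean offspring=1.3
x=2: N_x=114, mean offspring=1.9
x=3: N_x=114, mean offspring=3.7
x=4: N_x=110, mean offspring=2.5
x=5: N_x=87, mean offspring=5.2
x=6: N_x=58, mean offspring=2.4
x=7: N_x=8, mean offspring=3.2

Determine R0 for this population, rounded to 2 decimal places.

13.99

lx = nx/n0 = nx/120: 1, 0.95, 0.95, 0.95, 0.91667…, 0.725, 0.48333…, 0.06667…
lx·mx by age: 0, 1.235, 1.805, 3.515, 2.291667…, 3.77, 1.16…, 0.213333…
R0 = Σ lx·mx = 13.99… → 13.99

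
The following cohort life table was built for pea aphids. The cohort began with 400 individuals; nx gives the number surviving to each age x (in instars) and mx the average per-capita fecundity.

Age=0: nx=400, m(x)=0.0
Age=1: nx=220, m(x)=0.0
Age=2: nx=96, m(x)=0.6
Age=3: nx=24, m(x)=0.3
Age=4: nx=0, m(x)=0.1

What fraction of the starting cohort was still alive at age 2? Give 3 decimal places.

0.240

l_2 = n_2/n_0 = 96/400 = 0.24 → 0.240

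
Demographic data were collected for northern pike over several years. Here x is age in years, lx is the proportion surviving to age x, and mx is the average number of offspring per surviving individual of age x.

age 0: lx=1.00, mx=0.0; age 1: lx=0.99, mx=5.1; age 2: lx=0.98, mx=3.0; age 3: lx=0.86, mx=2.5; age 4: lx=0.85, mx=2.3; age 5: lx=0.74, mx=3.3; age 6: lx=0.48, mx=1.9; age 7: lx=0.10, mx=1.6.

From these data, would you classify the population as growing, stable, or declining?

R0 = Σ lx·mx = 0 + 5.049 + 2.94 + 2.15 + 1.955 + 2.442 + 0.912 + 0.16 = 15.608
R0 > 1, so the population is growing.

growing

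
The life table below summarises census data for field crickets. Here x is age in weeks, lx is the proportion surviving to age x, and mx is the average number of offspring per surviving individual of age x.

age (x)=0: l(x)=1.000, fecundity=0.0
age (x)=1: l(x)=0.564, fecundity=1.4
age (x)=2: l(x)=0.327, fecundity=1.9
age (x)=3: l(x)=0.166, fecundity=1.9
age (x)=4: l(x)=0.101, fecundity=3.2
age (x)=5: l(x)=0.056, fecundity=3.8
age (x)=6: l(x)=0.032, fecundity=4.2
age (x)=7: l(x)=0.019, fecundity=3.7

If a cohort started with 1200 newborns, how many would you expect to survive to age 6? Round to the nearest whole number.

Expected survivors = N0 · l_6 = 1200 × 0.032 = 38.4 → 38

38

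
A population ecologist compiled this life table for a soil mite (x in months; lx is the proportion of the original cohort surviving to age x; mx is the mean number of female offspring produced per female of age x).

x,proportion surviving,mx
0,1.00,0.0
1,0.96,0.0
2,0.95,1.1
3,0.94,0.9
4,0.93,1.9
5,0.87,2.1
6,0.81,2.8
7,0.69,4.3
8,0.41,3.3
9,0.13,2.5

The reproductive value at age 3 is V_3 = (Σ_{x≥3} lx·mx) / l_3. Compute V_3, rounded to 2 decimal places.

lx·mx for x ≥ 3: 0.846, 1.767, 1.827, 2.268, 2.967, 1.353, 0.325 → sum = 11.353
V_3 = 11.353 / l_3 = 11.353 / 0.94 = 12.07766… → 12.08

12.08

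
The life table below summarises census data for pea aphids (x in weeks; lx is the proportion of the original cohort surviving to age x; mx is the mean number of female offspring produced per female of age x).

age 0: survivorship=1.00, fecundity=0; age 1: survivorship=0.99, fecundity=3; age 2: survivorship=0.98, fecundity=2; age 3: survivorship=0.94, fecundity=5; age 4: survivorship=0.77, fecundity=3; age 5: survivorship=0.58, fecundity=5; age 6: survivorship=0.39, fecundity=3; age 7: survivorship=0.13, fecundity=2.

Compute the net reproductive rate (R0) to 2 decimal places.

16.27

lx·mx by age: 0, 2.97, 1.96, 4.7, 2.31, 2.9, 1.17, 0.26
R0 = Σ lx·mx = 16.27 → 16.27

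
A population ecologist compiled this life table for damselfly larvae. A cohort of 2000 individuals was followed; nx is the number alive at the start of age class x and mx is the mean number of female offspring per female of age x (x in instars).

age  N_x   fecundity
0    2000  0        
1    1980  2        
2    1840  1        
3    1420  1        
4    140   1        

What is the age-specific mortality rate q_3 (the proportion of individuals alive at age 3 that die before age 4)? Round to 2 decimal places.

lx = nx/n0 = nx/2000: 1, 0.99, 0.92, 0.71, 0.07
q_3 = (l_3 − l_4) / l_3 = (0.71 − 0.07) / 0.71
     = 0.64 / 0.71 = 0.901408… → 0.90

0.90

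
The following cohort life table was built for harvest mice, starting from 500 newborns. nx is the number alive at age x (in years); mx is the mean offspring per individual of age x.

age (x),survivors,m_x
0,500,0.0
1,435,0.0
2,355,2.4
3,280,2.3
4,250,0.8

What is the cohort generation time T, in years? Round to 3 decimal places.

2.616

lx = nx/n0 = nx/500: 1, 0.87, 0.71, 0.56, 0.5
lx·mx: 0, 0, 1.704, 1.288, 0.4 → R0 = 3.392
x·lx·mx: 0, 0, 3.408, 3.864, 1.6 → Σ = 8.872
T = 8.872 / 3.392 = 2.615566… → 2.616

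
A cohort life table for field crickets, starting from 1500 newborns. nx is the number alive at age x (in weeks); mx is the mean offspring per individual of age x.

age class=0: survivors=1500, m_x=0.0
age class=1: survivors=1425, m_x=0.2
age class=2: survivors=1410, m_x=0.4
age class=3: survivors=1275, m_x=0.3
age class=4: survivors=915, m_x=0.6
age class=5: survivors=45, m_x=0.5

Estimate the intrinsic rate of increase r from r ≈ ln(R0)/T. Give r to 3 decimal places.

lx = nx/n0 = nx/1500: 1, 0.95, 0.94, 0.85, 0.61, 0.03
R0 = Σ lx·mx = 0 + 0.19 + 0.376 + 0.255 + 0.366 + 0.015 = 1.202
Σ x·lx·mx = 3.246; T = 3.246/1.202 = 2.7005…
r ≈ ln(R0)/T = ln(1.202)/2.7005… = 0.06813… → 0.068

0.068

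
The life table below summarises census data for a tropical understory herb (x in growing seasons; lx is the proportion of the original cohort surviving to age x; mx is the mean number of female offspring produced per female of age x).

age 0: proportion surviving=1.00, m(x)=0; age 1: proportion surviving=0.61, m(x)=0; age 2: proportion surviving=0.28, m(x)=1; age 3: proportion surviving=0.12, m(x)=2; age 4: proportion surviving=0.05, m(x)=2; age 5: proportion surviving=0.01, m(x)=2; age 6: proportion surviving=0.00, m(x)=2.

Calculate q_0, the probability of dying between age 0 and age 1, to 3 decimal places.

q_0 = (l_0 − l_1) / l_0 = (1 − 0.61) / 1
     = 0.39 / 1 = 0.39 → 0.390

0.390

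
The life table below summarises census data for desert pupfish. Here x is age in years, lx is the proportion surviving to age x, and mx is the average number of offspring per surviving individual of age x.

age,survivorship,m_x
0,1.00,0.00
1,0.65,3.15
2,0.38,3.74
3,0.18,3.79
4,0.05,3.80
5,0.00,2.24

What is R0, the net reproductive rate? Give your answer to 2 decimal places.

lx·mx by age: 0, 2.0475, 1.4212, 0.6822, 0.19, 0
R0 = Σ lx·mx = 4.3409 → 4.34

4.34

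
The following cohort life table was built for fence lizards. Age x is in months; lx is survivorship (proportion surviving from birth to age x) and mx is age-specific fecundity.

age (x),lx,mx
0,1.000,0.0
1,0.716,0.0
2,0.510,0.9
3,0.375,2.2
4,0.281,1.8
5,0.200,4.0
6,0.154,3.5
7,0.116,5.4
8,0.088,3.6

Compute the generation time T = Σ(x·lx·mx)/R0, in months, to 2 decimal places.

4.81

lx·mx: 0, 0, 0.459, 0.825, 0.5058, 0.8, 0.539, 0.6264, 0.3168 → R0 = 4.072
x·lx·mx: 0, 0, 0.918, 2.475, 2.0232, 4, 3.234, 4.3848, 2.5344 → Σ = 19.5694
T = 19.5694 / 4.072 = 4.805845… → 4.81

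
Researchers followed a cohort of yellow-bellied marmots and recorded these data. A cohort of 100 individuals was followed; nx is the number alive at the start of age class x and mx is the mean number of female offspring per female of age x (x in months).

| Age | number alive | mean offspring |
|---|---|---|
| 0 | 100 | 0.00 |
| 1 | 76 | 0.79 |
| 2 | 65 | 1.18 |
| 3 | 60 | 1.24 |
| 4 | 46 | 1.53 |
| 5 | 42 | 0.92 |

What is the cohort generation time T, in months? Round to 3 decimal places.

lx = nx/n0 = nx/100: 1, 0.76, 0.65, 0.6, 0.46, 0.42
lx·mx: 0, 0.6004, 0.767, 0.744, 0.7038, 0.3864 → R0 = 3.2016
x·lx·mx: 0, 0.6004, 1.534, 2.232, 2.8152, 1.932 → Σ = 9.1136
T = 9.1136 / 3.2016 = 2.846577… → 2.847

2.847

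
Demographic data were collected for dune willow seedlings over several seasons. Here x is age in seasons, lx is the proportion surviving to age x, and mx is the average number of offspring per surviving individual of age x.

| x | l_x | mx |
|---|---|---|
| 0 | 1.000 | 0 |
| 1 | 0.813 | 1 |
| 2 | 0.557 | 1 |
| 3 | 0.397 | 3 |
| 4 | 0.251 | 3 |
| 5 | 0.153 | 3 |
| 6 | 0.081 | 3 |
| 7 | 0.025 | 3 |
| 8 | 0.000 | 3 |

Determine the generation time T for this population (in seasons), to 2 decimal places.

lx·mx: 0, 0.813, 0.557, 1.191, 0.753, 0.459, 0.243, 0.075, 0 → R0 = 4.091
x·lx·mx: 0, 0.813, 1.114, 3.573, 3.012, 2.295, 1.458, 0.525, 0 → Σ = 12.79
T = 12.79 / 4.091 = 3.126375… → 3.13

3.13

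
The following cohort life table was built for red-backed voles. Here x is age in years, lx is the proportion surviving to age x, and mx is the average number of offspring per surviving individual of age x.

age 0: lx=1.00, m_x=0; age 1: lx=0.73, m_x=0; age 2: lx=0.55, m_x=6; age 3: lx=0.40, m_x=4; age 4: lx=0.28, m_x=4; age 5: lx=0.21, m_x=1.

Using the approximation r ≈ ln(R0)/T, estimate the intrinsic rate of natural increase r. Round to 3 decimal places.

0.673

R0 = Σ lx·mx = 0 + 0 + 3.3 + 1.6 + 1.12 + 0.21 = 6.23
Σ x·lx·mx = 16.93; T = 16.93/6.23 = 2.7175…
r ≈ ln(R0)/T = ln(6.23)/2.7175… = 0.67318… → 0.673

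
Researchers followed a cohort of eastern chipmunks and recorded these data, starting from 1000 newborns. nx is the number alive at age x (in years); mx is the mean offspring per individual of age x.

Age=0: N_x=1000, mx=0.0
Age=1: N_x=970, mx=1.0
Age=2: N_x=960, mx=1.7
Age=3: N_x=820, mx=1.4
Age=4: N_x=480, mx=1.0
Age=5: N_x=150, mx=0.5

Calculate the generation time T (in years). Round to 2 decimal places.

2.32

lx = nx/n0 = nx/1000: 1, 0.97, 0.96, 0.82, 0.48, 0.15
lx·mx: 0, 0.97, 1.632, 1.148, 0.48, 0.075 → R0 = 4.305
x·lx·mx: 0, 0.97, 3.264, 3.444, 1.92, 0.375 → Σ = 9.973
T = 9.973 / 4.305 = 2.316609… → 2.32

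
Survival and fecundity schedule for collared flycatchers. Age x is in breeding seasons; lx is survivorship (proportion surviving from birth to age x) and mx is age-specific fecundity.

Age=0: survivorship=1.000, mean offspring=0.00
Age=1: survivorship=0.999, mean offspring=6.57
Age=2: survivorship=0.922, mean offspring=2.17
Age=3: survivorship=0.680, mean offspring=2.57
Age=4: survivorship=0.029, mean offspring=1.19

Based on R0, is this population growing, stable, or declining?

R0 = Σ lx·mx = 0 + 6.56343 + 2.00074 + 1.7476 + 0.03451 = 10.34628
R0 > 1, so the population is growing.

growing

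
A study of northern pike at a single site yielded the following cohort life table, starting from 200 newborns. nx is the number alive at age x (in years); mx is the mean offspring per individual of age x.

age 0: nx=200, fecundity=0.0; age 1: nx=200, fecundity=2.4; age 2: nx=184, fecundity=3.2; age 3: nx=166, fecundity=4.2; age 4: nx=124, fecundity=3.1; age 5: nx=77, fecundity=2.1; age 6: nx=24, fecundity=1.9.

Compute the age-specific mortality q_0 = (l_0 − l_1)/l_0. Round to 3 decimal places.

0.000

lx = nx/n0 = nx/200: 1, 1, 0.92, 0.83, 0.62, 0.385, 0.12
q_0 = (l_0 − l_1) / l_0 = (1 − 1) / 1
     = 0 / 1 = 0 → 0.000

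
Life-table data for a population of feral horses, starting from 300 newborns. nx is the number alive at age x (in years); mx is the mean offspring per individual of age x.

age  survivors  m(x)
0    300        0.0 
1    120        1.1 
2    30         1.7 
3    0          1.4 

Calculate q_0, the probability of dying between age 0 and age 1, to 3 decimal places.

lx = nx/n0 = nx/300: 1, 0.4, 0.1, 0
q_0 = (l_0 − l_1) / l_0 = (1 − 0.4) / 1
     = 0.6 / 1 = 0.6 → 0.600

0.600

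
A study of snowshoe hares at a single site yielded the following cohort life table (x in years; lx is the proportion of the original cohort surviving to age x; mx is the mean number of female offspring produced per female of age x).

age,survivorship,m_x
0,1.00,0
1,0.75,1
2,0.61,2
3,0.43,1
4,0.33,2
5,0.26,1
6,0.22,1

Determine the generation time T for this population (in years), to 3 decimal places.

2.751

lx·mx: 0, 0.75, 1.22, 0.43, 0.66, 0.26, 0.22 → R0 = 3.54
x·lx·mx: 0, 0.75, 2.44, 1.29, 2.64, 1.3, 1.32 → Σ = 9.74
T = 9.74 / 3.54 = 2.751412… → 2.751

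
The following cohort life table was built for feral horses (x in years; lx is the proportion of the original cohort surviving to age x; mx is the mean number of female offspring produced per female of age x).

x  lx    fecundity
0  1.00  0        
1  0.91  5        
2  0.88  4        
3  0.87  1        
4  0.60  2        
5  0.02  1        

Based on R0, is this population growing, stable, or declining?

R0 = Σ lx·mx = 0 + 4.55 + 3.52 + 0.87 + 1.2 + 0.02 = 10.16
R0 > 1, so the population is growing.

growing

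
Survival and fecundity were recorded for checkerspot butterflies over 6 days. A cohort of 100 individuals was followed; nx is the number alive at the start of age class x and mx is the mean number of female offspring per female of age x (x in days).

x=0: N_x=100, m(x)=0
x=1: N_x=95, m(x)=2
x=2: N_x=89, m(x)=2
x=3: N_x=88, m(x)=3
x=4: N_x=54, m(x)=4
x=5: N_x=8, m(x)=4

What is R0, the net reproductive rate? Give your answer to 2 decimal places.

lx = nx/n0 = nx/100: 1, 0.95, 0.89, 0.88, 0.54, 0.08
lx·mx by age: 0, 1.9, 1.78, 2.64, 2.16, 0.32
R0 = Σ lx·mx = 8.8 → 8.80

8.80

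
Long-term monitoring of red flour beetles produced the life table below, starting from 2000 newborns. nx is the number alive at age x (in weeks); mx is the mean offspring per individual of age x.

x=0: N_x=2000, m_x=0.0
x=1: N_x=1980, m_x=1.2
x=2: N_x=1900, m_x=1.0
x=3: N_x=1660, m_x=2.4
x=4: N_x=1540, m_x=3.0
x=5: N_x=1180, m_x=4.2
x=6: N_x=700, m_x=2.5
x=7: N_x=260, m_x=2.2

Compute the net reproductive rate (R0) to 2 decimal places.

10.08

lx = nx/n0 = nx/2000: 1, 0.99, 0.95, 0.83, 0.77, 0.59, 0.35, 0.13
lx·mx by age: 0, 1.188, 0.95, 1.992, 2.31, 2.478, 0.875, 0.286
R0 = Σ lx·mx = 10.079 → 10.08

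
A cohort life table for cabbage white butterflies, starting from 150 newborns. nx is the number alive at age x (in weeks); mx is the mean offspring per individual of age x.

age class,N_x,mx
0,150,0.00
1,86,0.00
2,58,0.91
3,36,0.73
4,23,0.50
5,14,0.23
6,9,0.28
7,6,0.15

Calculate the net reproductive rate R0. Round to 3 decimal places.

0.648

lx = nx/n0 = nx/150: 1, 0.57333…, 0.38667…, 0.24, 0.15333…, 0.09333…, 0.06, 0.04
lx·mx by age: 0, 0, 0.351867…, 0.1752, 0.076667…, 0.021467…, 0.0168, 0.006
R0 = Σ lx·mx = 0.648… → 0.648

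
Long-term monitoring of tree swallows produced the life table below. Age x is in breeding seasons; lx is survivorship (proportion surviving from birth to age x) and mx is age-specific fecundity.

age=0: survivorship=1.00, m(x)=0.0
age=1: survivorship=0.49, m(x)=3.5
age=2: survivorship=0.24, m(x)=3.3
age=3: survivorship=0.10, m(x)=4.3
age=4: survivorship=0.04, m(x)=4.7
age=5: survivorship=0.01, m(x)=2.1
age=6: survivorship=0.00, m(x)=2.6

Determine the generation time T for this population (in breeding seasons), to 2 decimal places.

lx·mx: 0, 1.715, 0.792, 0.43, 0.188, 0.021, 0 → R0 = 3.146
x·lx·mx: 0, 1.715, 1.584, 1.29, 0.752, 0.105, 0 → Σ = 5.446
T = 5.446 / 3.146 = 1.731087… → 1.73

1.73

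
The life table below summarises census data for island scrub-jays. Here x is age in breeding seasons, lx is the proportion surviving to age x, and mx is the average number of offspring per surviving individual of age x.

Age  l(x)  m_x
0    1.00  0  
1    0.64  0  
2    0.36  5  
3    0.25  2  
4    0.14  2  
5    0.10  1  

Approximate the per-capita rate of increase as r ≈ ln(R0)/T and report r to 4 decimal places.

R0 = Σ lx·mx = 0 + 0 + 1.8 + 0.5 + 0.28 + 0.1 = 2.68
Σ x·lx·mx = 6.72; T = 6.72/2.68 = 2.50746…
r ≈ ln(R0)/T = ln(2.68)/2.50746… = 0.393153… → 0.3932

0.3932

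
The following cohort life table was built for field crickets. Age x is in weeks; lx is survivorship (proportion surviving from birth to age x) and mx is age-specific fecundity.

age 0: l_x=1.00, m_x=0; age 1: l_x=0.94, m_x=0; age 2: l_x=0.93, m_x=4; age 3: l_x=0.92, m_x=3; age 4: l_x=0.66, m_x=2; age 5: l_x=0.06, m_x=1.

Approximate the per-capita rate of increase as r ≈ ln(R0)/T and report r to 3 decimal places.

0.761

R0 = Σ lx·mx = 0 + 0 + 3.72 + 2.76 + 1.32 + 0.06 = 7.86
Σ x·lx·mx = 21.3; T = 21.3/7.86 = 2.70992…
r ≈ ln(R0)/T = ln(7.86)/2.70992… = 0.76083… → 0.761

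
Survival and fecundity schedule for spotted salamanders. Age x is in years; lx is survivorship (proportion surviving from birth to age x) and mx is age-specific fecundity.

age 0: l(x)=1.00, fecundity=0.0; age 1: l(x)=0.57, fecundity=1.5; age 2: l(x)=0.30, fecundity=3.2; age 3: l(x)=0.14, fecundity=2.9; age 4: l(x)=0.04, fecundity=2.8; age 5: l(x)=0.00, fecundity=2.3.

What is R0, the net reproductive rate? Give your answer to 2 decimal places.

2.33

lx·mx by age: 0, 0.855, 0.96, 0.406, 0.112, 0
R0 = Σ lx·mx = 2.333 → 2.33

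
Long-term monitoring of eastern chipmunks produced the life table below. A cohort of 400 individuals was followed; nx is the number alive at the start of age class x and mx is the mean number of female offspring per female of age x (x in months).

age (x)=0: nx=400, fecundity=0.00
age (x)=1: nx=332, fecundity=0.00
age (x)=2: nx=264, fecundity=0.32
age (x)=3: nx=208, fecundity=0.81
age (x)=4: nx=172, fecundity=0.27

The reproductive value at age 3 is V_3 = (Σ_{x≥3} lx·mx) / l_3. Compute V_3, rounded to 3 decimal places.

lx = nx/n0 = nx/400: 1, 0.83, 0.66, 0.52, 0.43
lx·mx for x ≥ 3: 0.4212, 0.1161 → sum = 0.5373
V_3 = 0.5373 / l_3 = 0.5373 / 0.52 = 1.033269… → 1.033

1.033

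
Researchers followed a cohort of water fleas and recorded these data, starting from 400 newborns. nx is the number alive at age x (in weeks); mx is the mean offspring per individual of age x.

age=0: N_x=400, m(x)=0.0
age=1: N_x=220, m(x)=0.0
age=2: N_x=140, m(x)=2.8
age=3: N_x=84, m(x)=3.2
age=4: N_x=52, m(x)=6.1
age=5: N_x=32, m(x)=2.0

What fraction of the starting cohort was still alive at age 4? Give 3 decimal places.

0.130

l_4 = n_4/n_0 = 52/400 = 0.13 → 0.130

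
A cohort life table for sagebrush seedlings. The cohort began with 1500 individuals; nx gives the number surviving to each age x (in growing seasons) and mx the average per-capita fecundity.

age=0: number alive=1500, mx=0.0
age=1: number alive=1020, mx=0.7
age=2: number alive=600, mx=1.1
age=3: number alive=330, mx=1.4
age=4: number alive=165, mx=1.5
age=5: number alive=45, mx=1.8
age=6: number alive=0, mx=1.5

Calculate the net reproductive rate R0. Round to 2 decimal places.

lx = nx/n0 = nx/1500: 1, 0.68, 0.4, 0.22, 0.11, 0.03, 0
lx·mx by age: 0, 0.476, 0.44, 0.308, 0.165, 0.054, 0
R0 = Σ lx·mx = 1.443 → 1.44

1.44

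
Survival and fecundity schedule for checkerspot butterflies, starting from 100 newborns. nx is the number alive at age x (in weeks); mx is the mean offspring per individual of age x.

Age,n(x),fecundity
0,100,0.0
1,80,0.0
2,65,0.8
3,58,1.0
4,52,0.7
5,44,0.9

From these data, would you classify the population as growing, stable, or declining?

lx = nx/n0 = nx/100: 1, 0.8, 0.65, 0.58, 0.52, 0.44
R0 = Σ lx·mx = 0 + 0 + 0.52 + 0.58 + 0.364 + 0.396 = 1.86
R0 > 1, so the population is growing.

growing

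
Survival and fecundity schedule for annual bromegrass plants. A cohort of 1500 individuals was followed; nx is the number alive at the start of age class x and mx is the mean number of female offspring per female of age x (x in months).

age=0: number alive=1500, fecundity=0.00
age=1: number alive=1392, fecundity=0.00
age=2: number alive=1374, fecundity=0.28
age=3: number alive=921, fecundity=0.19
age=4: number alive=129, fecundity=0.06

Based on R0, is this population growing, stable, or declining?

lx = nx/n0 = nx/1500: 1, 0.928, 0.916, 0.614, 0.086
R0 = Σ lx·mx = 0 + 0 + 0.25648 + 0.11666 + 0.00516 = 0.3783
R0 < 1, so the population is declining.

declining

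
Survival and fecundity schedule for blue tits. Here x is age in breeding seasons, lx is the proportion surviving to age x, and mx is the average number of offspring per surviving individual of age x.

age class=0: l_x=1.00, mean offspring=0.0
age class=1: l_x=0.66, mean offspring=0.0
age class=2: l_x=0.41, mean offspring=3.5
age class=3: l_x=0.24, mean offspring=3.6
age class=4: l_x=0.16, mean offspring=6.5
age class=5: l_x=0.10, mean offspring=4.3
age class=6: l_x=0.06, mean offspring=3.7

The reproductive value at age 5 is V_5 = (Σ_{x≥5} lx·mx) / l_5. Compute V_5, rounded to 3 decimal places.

6.520

lx·mx for x ≥ 5: 0.43, 0.222 → sum = 0.652
V_5 = 0.652 / l_5 = 0.652 / 0.1 = 6.52 → 6.520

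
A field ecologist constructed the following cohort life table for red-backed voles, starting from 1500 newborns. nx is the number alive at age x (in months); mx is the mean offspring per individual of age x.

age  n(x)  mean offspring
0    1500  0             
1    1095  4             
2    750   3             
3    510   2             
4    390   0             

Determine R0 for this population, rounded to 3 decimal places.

lx = nx/n0 = nx/1500: 1, 0.73, 0.5, 0.34, 0.26
lx·mx by age: 0, 2.92, 1.5, 0.68, 0
R0 = Σ lx·mx = 5.1 → 5.100

5.100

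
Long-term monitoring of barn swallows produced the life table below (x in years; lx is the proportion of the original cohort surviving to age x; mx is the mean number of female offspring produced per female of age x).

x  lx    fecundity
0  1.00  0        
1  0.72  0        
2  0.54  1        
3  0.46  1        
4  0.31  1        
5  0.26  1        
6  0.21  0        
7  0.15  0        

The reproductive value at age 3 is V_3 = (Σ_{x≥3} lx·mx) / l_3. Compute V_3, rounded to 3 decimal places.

lx·mx for x ≥ 3: 0.46, 0.31, 0.26, 0, 0 → sum = 1.03
V_3 = 1.03 / l_3 = 1.03 / 0.46 = 2.23913… → 2.239

2.239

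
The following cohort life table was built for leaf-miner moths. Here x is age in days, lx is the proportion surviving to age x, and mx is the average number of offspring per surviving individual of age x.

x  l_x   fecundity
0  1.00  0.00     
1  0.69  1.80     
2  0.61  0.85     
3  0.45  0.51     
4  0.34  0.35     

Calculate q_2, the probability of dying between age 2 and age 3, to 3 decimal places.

q_2 = (l_2 − l_3) / l_2 = (0.61 − 0.45) / 0.61
     = 0.16 / 0.61 = 0.262295… → 0.262

0.262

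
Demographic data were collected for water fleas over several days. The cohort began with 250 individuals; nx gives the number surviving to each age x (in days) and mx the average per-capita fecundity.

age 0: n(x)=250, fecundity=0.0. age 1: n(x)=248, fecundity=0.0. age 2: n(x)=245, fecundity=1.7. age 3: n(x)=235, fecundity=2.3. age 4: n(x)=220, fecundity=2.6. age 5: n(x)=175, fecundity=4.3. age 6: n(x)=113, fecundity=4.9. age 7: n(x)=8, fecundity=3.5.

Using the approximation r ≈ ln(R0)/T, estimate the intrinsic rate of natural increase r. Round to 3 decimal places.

0.581

lx = nx/n0 = nx/250: 1, 0.992, 0.98, 0.94, 0.88, 0.7, 0.452, 0.032
R0 = Σ lx·mx = 0 + 0 + 1.666 + 2.162 + 2.288 + 3.01 + 2.2148 + 0.112 = 11.4528
Σ x·lx·mx = 48.0928; T = 48.0928/11.4528 = 4.19922…
r ≈ ln(R0)/T = ln(11.4528)/4.19922… = 0.58064… → 0.581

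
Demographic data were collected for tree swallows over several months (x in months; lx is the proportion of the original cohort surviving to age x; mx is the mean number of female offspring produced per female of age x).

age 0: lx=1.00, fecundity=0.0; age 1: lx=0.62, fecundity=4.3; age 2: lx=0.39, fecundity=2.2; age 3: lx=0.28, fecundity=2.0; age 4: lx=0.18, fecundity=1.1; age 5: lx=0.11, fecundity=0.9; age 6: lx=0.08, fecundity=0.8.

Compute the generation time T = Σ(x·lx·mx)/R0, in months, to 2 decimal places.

1.74

lx·mx: 0, 2.666, 0.858, 0.56, 0.198, 0.099, 0.064 → R0 = 4.445
x·lx·mx: 0, 2.666, 1.716, 1.68, 0.792, 0.495, 0.384 → Σ = 7.733
T = 7.733 / 4.445 = 1.739708… → 1.74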